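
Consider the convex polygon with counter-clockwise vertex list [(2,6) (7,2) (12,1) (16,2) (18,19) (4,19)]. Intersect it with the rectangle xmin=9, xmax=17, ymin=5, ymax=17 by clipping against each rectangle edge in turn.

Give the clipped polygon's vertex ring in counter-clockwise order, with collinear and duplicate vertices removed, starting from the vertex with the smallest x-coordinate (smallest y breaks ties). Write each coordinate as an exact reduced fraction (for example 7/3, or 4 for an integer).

Clipped polygon: [(9,5) (278/17,5) (17,21/2) (17,17) (9,17)]

1. After x ≥ 9: [(9,8/5) (12,1) (16,2) (18,19) (9,19)]
2. After x ≤ 17: [(9,8/5) (12,1) (16,2) (17,21/2) (17,19) (9,19)]
3. After y ≥ 5: [(9,5) (278/17,5) (17,21/2) (17,19) (9,19)]
4. After y ≤ 17: [(9,17) (9,5) (278/17,5) (17,21/2) (17,17)]
5. Canonical ring: [(9,5) (278/17,5) (17,21/2) (17,17) (9,17)]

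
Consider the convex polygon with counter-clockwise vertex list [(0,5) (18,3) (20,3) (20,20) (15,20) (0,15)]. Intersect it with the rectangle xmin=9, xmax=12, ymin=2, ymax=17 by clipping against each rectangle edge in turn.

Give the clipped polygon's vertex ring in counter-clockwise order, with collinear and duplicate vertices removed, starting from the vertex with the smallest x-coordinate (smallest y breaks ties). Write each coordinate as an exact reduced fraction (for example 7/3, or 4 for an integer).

Clipped polygon: [(9,4) (12,11/3) (12,17) (9,17)]

1. After x ≥ 9: [(9,4) (18,3) (20,3) (20,20) (15,20) (9,18)]
2. After x ≤ 12: [(9,4) (12,11/3) (12,19) (9,18)]
3. After y ≥ 2: [(9,4) (12,11/3) (12,19) (9,18)]
4. After y ≤ 17: [(9,17) (9,4) (12,11/3) (12,17)]
5. Canonical ring: [(9,4) (12,11/3) (12,17) (9,17)]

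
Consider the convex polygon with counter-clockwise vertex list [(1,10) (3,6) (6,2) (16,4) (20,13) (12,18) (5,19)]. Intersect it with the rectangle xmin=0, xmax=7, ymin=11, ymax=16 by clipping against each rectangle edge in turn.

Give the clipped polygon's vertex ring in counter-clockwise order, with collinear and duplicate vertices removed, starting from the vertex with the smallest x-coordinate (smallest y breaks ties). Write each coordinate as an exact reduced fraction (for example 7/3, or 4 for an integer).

Clipped polygon: [(13/9,11) (7,11) (7,16) (11/3,16)]

1. After x ≥ 0: [(1,10) (3,6) (6,2) (16,4) (20,13) (12,18) (5,19)]
2. After x ≤ 7: [(1,10) (3,6) (6,2) (7,11/5) (7,131/7) (5,19)]
3. After y ≥ 11: [(13/9,11) (7,11) (7,131/7) (5,19)]
4. After y ≤ 16: [(11/3,16) (13/9,11) (7,11) (7,16)]
5. Canonical ring: [(13/9,11) (7,11) (7,16) (11/3,16)]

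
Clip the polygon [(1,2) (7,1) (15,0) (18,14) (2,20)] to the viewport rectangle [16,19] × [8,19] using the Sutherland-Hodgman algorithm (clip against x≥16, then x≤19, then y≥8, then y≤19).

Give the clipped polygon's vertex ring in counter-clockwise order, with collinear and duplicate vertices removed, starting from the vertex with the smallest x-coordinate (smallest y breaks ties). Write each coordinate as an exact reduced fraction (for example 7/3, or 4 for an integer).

1. After x ≥ 16: [(16,14/3) (18,14) (16,59/4)]
2. After x ≤ 19: [(16,14/3) (18,14) (16,59/4)]
3. After y ≥ 8: [(16,8) (117/7,8) (18,14) (16,59/4)]
4. After y ≤ 19: [(16,8) (117/7,8) (18,14) (16,59/4)]
5. Canonical ring: [(16,8) (117/7,8) (18,14) (16,59/4)]

Clipped polygon: [(16,8) (117/7,8) (18,14) (16,59/4)]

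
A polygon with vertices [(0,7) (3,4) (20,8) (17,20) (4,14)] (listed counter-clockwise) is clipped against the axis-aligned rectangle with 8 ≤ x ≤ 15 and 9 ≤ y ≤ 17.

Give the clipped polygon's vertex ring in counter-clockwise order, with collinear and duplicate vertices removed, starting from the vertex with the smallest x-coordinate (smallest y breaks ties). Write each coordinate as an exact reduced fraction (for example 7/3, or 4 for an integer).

1. After x ≥ 8: [(8,88/17) (20,8) (17,20) (8,206/13)]
2. After x ≤ 15: [(8,88/17) (15,116/17) (15,248/13) (8,206/13)]
3. After y ≥ 9: [(8,9) (15,9) (15,248/13) (8,206/13)]
4. After y ≤ 17: [(8,9) (15,9) (15,17) (21/2,17) (8,206/13)]
5. Canonical ring: [(8,9) (15,9) (15,17) (21/2,17) (8,206/13)]

Clipped polygon: [(8,9) (15,9) (15,17) (21/2,17) (8,206/13)]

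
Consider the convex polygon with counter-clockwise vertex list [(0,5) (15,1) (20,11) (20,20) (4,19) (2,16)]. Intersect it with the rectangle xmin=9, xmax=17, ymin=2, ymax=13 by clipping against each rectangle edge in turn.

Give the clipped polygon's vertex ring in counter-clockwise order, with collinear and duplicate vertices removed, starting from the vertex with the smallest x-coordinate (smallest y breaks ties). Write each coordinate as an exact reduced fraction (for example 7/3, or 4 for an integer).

Clipped polygon: [(9,13/5) (45/4,2) (31/2,2) (17,5) (17,13) (9,13)]

1. After x ≥ 9: [(9,13/5) (15,1) (20,11) (20,20) (9,309/16)]
2. After x ≤ 17: [(9,13/5) (15,1) (17,5) (17,317/16) (9,309/16)]
3. After y ≥ 2: [(9,13/5) (45/4,2) (31/2,2) (17,5) (17,317/16) (9,309/16)]
4. After y ≤ 13: [(9,13) (9,13/5) (45/4,2) (31/2,2) (17,5) (17,13)]
5. Canonical ring: [(9,13/5) (45/4,2) (31/2,2) (17,5) (17,13) (9,13)]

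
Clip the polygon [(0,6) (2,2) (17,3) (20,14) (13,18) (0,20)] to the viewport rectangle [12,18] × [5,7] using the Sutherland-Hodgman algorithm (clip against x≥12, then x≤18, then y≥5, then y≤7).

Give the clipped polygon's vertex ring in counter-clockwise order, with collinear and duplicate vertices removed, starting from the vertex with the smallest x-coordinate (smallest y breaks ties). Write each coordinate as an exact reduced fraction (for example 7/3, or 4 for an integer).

Clipped polygon: [(12,5) (193/11,5) (18,20/3) (18,7) (12,7)]

1. After x ≥ 12: [(12,8/3) (17,3) (20,14) (13,18) (12,236/13)]
2. After x ≤ 18: [(12,8/3) (17,3) (18,20/3) (18,106/7) (13,18) (12,236/13)]
3. After y ≥ 5: [(12,5) (193/11,5) (18,20/3) (18,106/7) (13,18) (12,236/13)]
4. After y ≤ 7: [(12,7) (12,5) (193/11,5) (18,20/3) (18,7)]
5. Canonical ring: [(12,5) (193/11,5) (18,20/3) (18,7) (12,7)]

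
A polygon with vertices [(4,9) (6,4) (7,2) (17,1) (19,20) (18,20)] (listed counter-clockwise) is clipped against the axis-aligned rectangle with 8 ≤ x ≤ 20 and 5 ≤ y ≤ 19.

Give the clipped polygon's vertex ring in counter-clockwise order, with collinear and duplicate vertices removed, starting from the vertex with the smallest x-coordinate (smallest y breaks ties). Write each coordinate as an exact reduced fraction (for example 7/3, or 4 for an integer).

1. After x ≥ 8: [(8,85/7) (8,19/10) (17,1) (19,20) (18,20)]
2. After x ≤ 20: [(8,85/7) (8,19/10) (17,1) (19,20) (18,20)]
3. After y ≥ 5: [(8,85/7) (8,5) (331/19,5) (19,20) (18,20)]
4. After y ≤ 19: [(184/11,19) (8,85/7) (8,5) (331/19,5) (359/19,19)]
5. Canonical ring: [(8,5) (331/19,5) (359/19,19) (184/11,19) (8,85/7)]

Clipped polygon: [(8,5) (331/19,5) (359/19,19) (184/11,19) (8,85/7)]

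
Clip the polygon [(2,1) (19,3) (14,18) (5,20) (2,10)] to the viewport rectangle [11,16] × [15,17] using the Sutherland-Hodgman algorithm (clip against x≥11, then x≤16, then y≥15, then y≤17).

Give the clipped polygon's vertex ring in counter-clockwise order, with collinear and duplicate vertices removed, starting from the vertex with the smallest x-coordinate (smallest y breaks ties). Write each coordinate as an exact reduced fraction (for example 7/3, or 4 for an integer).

Clipped polygon: [(11,15) (15,15) (43/3,17) (11,17)]

1. After x ≥ 11: [(11,35/17) (19,3) (14,18) (11,56/3)]
2. After x ≤ 16: [(11,35/17) (16,45/17) (16,12) (14,18) (11,56/3)]
3. After y ≥ 15: [(11,15) (15,15) (14,18) (11,56/3)]
4. After y ≤ 17: [(11,17) (11,15) (15,15) (43/3,17)]
5. Canonical ring: [(11,15) (15,15) (43/3,17) (11,17)]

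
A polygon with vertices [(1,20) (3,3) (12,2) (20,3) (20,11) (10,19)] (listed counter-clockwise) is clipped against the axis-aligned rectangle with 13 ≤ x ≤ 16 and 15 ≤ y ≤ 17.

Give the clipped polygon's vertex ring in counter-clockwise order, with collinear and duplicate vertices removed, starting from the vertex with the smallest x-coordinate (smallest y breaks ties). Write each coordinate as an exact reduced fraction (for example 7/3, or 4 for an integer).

1. After x ≥ 13: [(13,17/8) (20,3) (20,11) (13,83/5)]
2. After x ≤ 16: [(13,17/8) (16,5/2) (16,71/5) (13,83/5)]
3. After y ≥ 15: [(13,15) (15,15) (13,83/5)]
4. After y ≤ 17: [(13,15) (15,15) (13,83/5)]
5. Canonical ring: [(13,15) (15,15) (13,83/5)]

Clipped polygon: [(13,15) (15,15) (13,83/5)]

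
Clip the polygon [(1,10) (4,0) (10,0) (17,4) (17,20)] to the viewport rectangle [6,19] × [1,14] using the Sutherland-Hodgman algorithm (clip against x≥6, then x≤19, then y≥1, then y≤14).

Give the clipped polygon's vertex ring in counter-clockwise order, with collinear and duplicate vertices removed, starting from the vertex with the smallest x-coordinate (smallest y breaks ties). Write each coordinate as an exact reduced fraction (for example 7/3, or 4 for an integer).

Clipped polygon: [(6,1) (47/4,1) (17,4) (17,14) (37/5,14) (6,105/8)]

1. After x ≥ 6: [(6,105/8) (6,0) (10,0) (17,4) (17,20)]
2. After x ≤ 19: [(6,105/8) (6,0) (10,0) (17,4) (17,20)]
3. After y ≥ 1: [(6,105/8) (6,1) (47/4,1) (17,4) (17,20)]
4. After y ≤ 14: [(37/5,14) (6,105/8) (6,1) (47/4,1) (17,4) (17,14)]
5. Canonical ring: [(6,1) (47/4,1) (17,4) (17,14) (37/5,14) (6,105/8)]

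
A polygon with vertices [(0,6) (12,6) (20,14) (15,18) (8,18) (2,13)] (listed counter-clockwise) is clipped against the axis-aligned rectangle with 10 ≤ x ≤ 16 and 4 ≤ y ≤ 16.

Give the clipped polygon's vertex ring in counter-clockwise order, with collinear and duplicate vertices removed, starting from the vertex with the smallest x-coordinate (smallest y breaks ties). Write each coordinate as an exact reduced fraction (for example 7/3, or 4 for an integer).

1. After x ≥ 10: [(10,6) (12,6) (20,14) (15,18) (10,18)]
2. After x ≤ 16: [(10,6) (12,6) (16,10) (16,86/5) (15,18) (10,18)]
3. After y ≥ 4: [(10,6) (12,6) (16,10) (16,86/5) (15,18) (10,18)]
4. After y ≤ 16: [(10,16) (10,6) (12,6) (16,10) (16,16)]
5. Canonical ring: [(10,6) (12,6) (16,10) (16,16) (10,16)]

Clipped polygon: [(10,6) (12,6) (16,10) (16,16) (10,16)]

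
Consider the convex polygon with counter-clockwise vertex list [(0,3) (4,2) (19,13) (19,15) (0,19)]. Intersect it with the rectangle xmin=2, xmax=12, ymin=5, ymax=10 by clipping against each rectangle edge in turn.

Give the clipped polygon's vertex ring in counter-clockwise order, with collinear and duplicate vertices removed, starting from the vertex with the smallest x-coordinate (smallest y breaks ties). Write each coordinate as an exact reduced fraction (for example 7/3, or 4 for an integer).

Clipped polygon: [(2,5) (89/11,5) (12,118/15) (12,10) (2,10)]

1. After x ≥ 2: [(2,5/2) (4,2) (19,13) (19,15) (2,353/19)]
2. After x ≤ 12: [(2,5/2) (4,2) (12,118/15) (12,313/19) (2,353/19)]
3. After y ≥ 5: [(2,5) (89/11,5) (12,118/15) (12,313/19) (2,353/19)]
4. After y ≤ 10: [(2,10) (2,5) (89/11,5) (12,118/15) (12,10)]
5. Canonical ring: [(2,5) (89/11,5) (12,118/15) (12,10) (2,10)]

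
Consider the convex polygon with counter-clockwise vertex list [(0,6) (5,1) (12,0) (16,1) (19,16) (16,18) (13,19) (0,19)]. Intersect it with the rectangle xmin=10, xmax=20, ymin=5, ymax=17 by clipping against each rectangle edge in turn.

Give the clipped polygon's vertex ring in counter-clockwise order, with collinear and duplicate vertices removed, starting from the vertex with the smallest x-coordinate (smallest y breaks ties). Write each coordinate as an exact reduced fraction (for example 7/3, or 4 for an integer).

1. After x ≥ 10: [(10,2/7) (12,0) (16,1) (19,16) (16,18) (13,19) (10,19)]
2. After x ≤ 20: [(10,2/7) (12,0) (16,1) (19,16) (16,18) (13,19) (10,19)]
3. After y ≥ 5: [(10,5) (84/5,5) (19,16) (16,18) (13,19) (10,19)]
4. After y ≤ 17: [(10,17) (10,5) (84/5,5) (19,16) (35/2,17)]
5. Canonical ring: [(10,5) (84/5,5) (19,16) (35/2,17) (10,17)]

Clipped polygon: [(10,5) (84/5,5) (19,16) (35/2,17) (10,17)]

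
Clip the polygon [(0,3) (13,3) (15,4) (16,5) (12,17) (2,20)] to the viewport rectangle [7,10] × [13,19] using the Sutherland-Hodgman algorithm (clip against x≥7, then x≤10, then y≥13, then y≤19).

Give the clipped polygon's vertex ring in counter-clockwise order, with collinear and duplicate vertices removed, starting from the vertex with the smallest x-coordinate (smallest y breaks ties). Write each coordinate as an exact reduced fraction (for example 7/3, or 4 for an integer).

Clipped polygon: [(7,13) (10,13) (10,88/5) (7,37/2)]

1. After x ≥ 7: [(7,3) (13,3) (15,4) (16,5) (12,17) (7,37/2)]
2. After x ≤ 10: [(7,3) (10,3) (10,88/5) (7,37/2)]
3. After y ≥ 13: [(7,13) (10,13) (10,88/5) (7,37/2)]
4. After y ≤ 19: [(7,13) (10,13) (10,88/5) (7,37/2)]
5. Canonical ring: [(7,13) (10,13) (10,88/5) (7,37/2)]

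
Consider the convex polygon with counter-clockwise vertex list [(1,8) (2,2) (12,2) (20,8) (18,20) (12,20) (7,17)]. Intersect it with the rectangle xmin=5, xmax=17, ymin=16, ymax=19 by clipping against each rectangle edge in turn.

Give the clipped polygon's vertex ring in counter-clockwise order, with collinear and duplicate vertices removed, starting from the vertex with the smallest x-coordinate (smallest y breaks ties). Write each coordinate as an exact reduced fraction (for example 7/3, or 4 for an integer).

1. After x ≥ 5: [(5,14) (5,2) (12,2) (20,8) (18,20) (12,20) (7,17)]
2. After x ≤ 17: [(5,14) (5,2) (12,2) (17,23/4) (17,20) (12,20) (7,17)]
3. After y ≥ 16: [(19/3,16) (17,16) (17,20) (12,20) (7,17)]
4. After y ≤ 19: [(19/3,16) (17,16) (17,19) (31/3,19) (7,17)]
5. Canonical ring: [(19/3,16) (17,16) (17,19) (31/3,19) (7,17)]

Clipped polygon: [(19/3,16) (17,16) (17,19) (31/3,19) (7,17)]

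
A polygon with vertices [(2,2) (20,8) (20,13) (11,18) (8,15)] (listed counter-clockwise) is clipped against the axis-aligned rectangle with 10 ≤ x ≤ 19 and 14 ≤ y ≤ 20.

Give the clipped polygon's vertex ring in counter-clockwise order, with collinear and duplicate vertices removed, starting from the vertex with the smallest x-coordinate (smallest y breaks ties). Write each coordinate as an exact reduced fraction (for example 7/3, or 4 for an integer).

Clipped polygon: [(10,14) (91/5,14) (11,18) (10,17)]

1. After x ≥ 10: [(10,14/3) (20,8) (20,13) (11,18) (10,17)]
2. After x ≤ 19: [(10,14/3) (19,23/3) (19,122/9) (11,18) (10,17)]
3. After y ≥ 14: [(10,14) (91/5,14) (11,18) (10,17)]
4. After y ≤ 20: [(10,14) (91/5,14) (11,18) (10,17)]
5. Canonical ring: [(10,14) (91/5,14) (11,18) (10,17)]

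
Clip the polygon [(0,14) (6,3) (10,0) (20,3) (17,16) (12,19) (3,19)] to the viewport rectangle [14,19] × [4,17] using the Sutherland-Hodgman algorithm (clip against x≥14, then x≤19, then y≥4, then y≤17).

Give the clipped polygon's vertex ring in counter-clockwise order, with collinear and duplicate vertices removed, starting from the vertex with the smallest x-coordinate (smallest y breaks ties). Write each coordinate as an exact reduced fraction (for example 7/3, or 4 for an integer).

1. After x ≥ 14: [(14,6/5) (20,3) (17,16) (14,89/5)]
2. After x ≤ 19: [(14,6/5) (19,27/10) (19,22/3) (17,16) (14,89/5)]
3. After y ≥ 4: [(14,4) (19,4) (19,22/3) (17,16) (14,89/5)]
4. After y ≤ 17: [(14,17) (14,4) (19,4) (19,22/3) (17,16) (46/3,17)]
5. Canonical ring: [(14,4) (19,4) (19,22/3) (17,16) (46/3,17) (14,17)]

Clipped polygon: [(14,4) (19,4) (19,22/3) (17,16) (46/3,17) (14,17)]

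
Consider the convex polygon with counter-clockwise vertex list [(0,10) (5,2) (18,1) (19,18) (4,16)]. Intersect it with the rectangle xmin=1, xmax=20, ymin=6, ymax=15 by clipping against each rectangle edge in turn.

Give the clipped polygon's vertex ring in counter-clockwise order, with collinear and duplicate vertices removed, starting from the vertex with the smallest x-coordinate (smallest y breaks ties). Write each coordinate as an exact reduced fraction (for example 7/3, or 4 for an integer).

Clipped polygon: [(1,42/5) (5/2,6) (311/17,6) (320/17,15) (10/3,15) (1,23/2)]

1. After x ≥ 1: [(1,23/2) (1,42/5) (5,2) (18,1) (19,18) (4,16)]
2. After x ≤ 20: [(1,23/2) (1,42/5) (5,2) (18,1) (19,18) (4,16)]
3. After y ≥ 6: [(1,23/2) (1,42/5) (5/2,6) (311/17,6) (19,18) (4,16)]
4. After y ≤ 15: [(10/3,15) (1,23/2) (1,42/5) (5/2,6) (311/17,6) (320/17,15)]
5. Canonical ring: [(1,42/5) (5/2,6) (311/17,6) (320/17,15) (10/3,15) (1,23/2)]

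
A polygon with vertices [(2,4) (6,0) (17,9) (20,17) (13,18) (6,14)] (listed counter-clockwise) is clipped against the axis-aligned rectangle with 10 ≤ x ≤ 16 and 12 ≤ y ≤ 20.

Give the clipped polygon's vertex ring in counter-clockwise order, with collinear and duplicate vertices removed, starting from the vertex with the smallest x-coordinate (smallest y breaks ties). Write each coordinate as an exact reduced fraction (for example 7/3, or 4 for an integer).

1. After x ≥ 10: [(10,36/11) (17,9) (20,17) (13,18) (10,114/7)]
2. After x ≤ 16: [(10,36/11) (16,90/11) (16,123/7) (13,18) (10,114/7)]
3. After y ≥ 12: [(10,12) (16,12) (16,123/7) (13,18) (10,114/7)]
4. After y ≤ 20: [(10,12) (16,12) (16,123/7) (13,18) (10,114/7)]
5. Canonical ring: [(10,12) (16,12) (16,123/7) (13,18) (10,114/7)]

Clipped polygon: [(10,12) (16,12) (16,123/7) (13,18) (10,114/7)]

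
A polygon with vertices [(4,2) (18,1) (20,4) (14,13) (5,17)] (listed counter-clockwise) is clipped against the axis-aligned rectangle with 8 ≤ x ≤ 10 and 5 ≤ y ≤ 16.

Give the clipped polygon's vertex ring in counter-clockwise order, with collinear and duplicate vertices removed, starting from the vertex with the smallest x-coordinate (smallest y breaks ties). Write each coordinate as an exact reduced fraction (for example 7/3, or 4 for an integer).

Clipped polygon: [(8,5) (10,5) (10,133/9) (8,47/3)]

1. After x ≥ 8: [(8,12/7) (18,1) (20,4) (14,13) (8,47/3)]
2. After x ≤ 10: [(8,12/7) (10,11/7) (10,133/9) (8,47/3)]
3. After y ≥ 5: [(8,5) (10,5) (10,133/9) (8,47/3)]
4. After y ≤ 16: [(8,5) (10,5) (10,133/9) (8,47/3)]
5. Canonical ring: [(8,5) (10,5) (10,133/9) (8,47/3)]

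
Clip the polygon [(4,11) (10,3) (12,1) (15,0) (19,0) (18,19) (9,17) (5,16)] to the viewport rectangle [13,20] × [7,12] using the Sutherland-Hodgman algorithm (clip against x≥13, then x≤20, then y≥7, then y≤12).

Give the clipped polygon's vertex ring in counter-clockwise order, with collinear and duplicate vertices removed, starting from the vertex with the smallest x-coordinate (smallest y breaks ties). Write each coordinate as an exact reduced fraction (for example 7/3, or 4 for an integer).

Clipped polygon: [(13,7) (354/19,7) (349/19,12) (13,12)]

1. After x ≥ 13: [(13,2/3) (15,0) (19,0) (18,19) (13,161/9)]
2. After x ≤ 20: [(13,2/3) (15,0) (19,0) (18,19) (13,161/9)]
3. After y ≥ 7: [(13,7) (354/19,7) (18,19) (13,161/9)]
4. After y ≤ 12: [(13,12) (13,7) (354/19,7) (349/19,12)]
5. Canonical ring: [(13,7) (354/19,7) (349/19,12) (13,12)]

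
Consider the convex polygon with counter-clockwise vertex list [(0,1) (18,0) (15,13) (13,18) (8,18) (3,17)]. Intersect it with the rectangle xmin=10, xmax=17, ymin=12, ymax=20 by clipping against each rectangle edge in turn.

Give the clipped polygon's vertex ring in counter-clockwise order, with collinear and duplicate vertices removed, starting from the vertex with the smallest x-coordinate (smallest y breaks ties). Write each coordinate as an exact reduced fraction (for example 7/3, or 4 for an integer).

1. After x ≥ 10: [(10,4/9) (18,0) (15,13) (13,18) (10,18)]
2. After x ≤ 17: [(10,4/9) (17,1/18) (17,13/3) (15,13) (13,18) (10,18)]
3. After y ≥ 12: [(10,12) (198/13,12) (15,13) (13,18) (10,18)]
4. After y ≤ 20: [(10,12) (198/13,12) (15,13) (13,18) (10,18)]
5. Canonical ring: [(10,12) (198/13,12) (15,13) (13,18) (10,18)]

Clipped polygon: [(10,12) (198/13,12) (15,13) (13,18) (10,18)]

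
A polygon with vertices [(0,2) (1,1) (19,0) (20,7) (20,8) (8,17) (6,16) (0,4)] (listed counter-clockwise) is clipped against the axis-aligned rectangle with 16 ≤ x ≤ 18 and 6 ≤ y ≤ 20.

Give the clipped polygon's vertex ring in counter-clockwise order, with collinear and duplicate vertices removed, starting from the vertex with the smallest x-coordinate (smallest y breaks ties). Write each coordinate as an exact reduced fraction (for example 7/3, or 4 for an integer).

1. After x ≥ 16: [(16,1/6) (19,0) (20,7) (20,8) (16,11)]
2. After x ≤ 18: [(16,1/6) (18,1/18) (18,19/2) (16,11)]
3. After y ≥ 6: [(16,6) (18,6) (18,19/2) (16,11)]
4. After y ≤ 20: [(16,6) (18,6) (18,19/2) (16,11)]
5. Canonical ring: [(16,6) (18,6) (18,19/2) (16,11)]

Clipped polygon: [(16,6) (18,6) (18,19/2) (16,11)]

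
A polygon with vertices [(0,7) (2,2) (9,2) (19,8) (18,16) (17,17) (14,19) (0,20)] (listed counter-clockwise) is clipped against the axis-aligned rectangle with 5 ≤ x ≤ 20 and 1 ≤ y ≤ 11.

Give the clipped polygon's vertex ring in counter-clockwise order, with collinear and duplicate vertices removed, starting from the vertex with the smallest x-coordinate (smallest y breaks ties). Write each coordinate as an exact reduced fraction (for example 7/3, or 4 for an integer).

1. After x ≥ 5: [(5,2) (9,2) (19,8) (18,16) (17,17) (14,19) (5,275/14)]
2. After x ≤ 20: [(5,2) (9,2) (19,8) (18,16) (17,17) (14,19) (5,275/14)]
3. After y ≥ 1: [(5,2) (9,2) (19,8) (18,16) (17,17) (14,19) (5,275/14)]
4. After y ≤ 11: [(5,11) (5,2) (9,2) (19,8) (149/8,11)]
5. Canonical ring: [(5,2) (9,2) (19,8) (149/8,11) (5,11)]

Clipped polygon: [(5,2) (9,2) (19,8) (149/8,11) (5,11)]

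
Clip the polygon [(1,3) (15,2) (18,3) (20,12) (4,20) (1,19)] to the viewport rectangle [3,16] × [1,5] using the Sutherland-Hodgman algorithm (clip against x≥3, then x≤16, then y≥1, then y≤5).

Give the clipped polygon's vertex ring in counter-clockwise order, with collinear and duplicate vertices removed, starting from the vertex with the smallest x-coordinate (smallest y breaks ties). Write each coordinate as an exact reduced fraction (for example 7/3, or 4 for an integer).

Clipped polygon: [(3,20/7) (15,2) (16,7/3) (16,5) (3,5)]

1. After x ≥ 3: [(3,20/7) (15,2) (18,3) (20,12) (4,20) (3,59/3)]
2. After x ≤ 16: [(3,20/7) (15,2) (16,7/3) (16,14) (4,20) (3,59/3)]
3. After y ≥ 1: [(3,20/7) (15,2) (16,7/3) (16,14) (4,20) (3,59/3)]
4. After y ≤ 5: [(3,5) (3,20/7) (15,2) (16,7/3) (16,5)]
5. Canonical ring: [(3,20/7) (15,2) (16,7/3) (16,5) (3,5)]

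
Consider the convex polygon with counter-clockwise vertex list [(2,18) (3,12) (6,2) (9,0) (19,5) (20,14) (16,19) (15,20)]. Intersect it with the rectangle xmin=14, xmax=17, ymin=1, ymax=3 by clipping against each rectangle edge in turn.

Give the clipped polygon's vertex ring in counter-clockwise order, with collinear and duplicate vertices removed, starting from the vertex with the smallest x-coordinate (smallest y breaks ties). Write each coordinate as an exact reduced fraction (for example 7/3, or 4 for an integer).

Clipped polygon: [(14,5/2) (15,3) (14,3)]

1. After x ≥ 14: [(14,258/13) (14,5/2) (19,5) (20,14) (16,19) (15,20)]
2. After x ≤ 17: [(14,258/13) (14,5/2) (17,4) (17,71/4) (16,19) (15,20)]
3. After y ≥ 1: [(14,258/13) (14,5/2) (17,4) (17,71/4) (16,19) (15,20)]
4. After y ≤ 3: [(14,3) (14,5/2) (15,3)]
5. Canonical ring: [(14,5/2) (15,3) (14,3)]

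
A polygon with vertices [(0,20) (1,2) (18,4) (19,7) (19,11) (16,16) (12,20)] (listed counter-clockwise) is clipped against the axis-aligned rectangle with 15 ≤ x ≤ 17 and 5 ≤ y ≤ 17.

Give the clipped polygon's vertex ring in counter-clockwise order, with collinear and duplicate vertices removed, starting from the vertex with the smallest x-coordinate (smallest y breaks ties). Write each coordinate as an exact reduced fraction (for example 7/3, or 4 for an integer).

Clipped polygon: [(15,5) (17,5) (17,43/3) (16,16) (15,17)]

1. After x ≥ 15: [(15,62/17) (18,4) (19,7) (19,11) (16,16) (15,17)]
2. After x ≤ 17: [(15,62/17) (17,66/17) (17,43/3) (16,16) (15,17)]
3. After y ≥ 5: [(15,5) (17,5) (17,43/3) (16,16) (15,17)]
4. After y ≤ 17: [(15,5) (17,5) (17,43/3) (16,16) (15,17)]
5. Canonical ring: [(15,5) (17,5) (17,43/3) (16,16) (15,17)]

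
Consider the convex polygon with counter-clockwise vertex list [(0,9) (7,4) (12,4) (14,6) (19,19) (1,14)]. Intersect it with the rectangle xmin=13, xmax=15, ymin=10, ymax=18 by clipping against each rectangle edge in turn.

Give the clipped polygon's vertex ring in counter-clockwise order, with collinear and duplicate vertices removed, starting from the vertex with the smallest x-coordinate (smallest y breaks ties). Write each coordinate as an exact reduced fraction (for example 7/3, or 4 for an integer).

1. After x ≥ 13: [(13,5) (14,6) (19,19) (13,52/3)]
2. After x ≤ 15: [(13,5) (14,6) (15,43/5) (15,161/9) (13,52/3)]
3. After y ≥ 10: [(13,10) (15,10) (15,161/9) (13,52/3)]
4. After y ≤ 18: [(13,10) (15,10) (15,161/9) (13,52/3)]
5. Canonical ring: [(13,10) (15,10) (15,161/9) (13,52/3)]

Clipped polygon: [(13,10) (15,10) (15,161/9) (13,52/3)]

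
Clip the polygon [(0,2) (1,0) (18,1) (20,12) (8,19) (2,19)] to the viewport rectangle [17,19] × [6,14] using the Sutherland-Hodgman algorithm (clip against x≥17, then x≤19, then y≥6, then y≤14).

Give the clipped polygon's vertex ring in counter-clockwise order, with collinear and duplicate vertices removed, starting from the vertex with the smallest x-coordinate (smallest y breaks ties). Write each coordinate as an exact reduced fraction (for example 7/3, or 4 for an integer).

Clipped polygon: [(17,6) (208/11,6) (19,13/2) (19,151/12) (17,55/4)]

1. After x ≥ 17: [(17,16/17) (18,1) (20,12) (17,55/4)]
2. After x ≤ 19: [(17,16/17) (18,1) (19,13/2) (19,151/12) (17,55/4)]
3. After y ≥ 6: [(17,6) (208/11,6) (19,13/2) (19,151/12) (17,55/4)]
4. After y ≤ 14: [(17,6) (208/11,6) (19,13/2) (19,151/12) (17,55/4)]
5. Canonical ring: [(17,6) (208/11,6) (19,13/2) (19,151/12) (17,55/4)]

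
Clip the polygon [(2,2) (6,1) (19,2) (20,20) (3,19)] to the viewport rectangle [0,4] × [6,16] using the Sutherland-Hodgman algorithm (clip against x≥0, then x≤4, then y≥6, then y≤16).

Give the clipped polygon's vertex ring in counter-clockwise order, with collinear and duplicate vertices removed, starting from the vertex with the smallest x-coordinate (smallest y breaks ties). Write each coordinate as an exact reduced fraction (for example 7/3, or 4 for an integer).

Clipped polygon: [(38/17,6) (4,6) (4,16) (48/17,16)]

1. After x ≥ 0: [(2,2) (6,1) (19,2) (20,20) (3,19)]
2. After x ≤ 4: [(2,2) (4,3/2) (4,324/17) (3,19)]
3. After y ≥ 6: [(38/17,6) (4,6) (4,324/17) (3,19)]
4. After y ≤ 16: [(48/17,16) (38/17,6) (4,6) (4,16)]
5. Canonical ring: [(38/17,6) (4,6) (4,16) (48/17,16)]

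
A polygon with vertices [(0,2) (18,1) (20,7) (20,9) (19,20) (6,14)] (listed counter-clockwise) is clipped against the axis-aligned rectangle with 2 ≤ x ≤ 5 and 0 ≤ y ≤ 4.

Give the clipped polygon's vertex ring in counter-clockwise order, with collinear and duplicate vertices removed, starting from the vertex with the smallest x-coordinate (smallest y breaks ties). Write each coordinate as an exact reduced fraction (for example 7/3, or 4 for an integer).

1. After x ≥ 2: [(2,6) (2,17/9) (18,1) (20,7) (20,9) (19,20) (6,14)]
2. After x ≤ 5: [(5,12) (2,6) (2,17/9) (5,31/18)]
3. After y ≥ 0: [(5,12) (2,6) (2,17/9) (5,31/18)]
4. After y ≤ 4: [(5,4) (2,4) (2,17/9) (5,31/18)]
5. Canonical ring: [(2,17/9) (5,31/18) (5,4) (2,4)]

Clipped polygon: [(2,17/9) (5,31/18) (5,4) (2,4)]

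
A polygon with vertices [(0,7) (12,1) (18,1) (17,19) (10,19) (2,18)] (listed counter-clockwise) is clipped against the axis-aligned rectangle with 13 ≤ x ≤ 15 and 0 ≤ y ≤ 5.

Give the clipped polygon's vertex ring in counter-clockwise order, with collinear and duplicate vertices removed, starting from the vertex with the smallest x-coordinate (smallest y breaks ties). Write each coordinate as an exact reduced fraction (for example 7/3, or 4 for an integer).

Clipped polygon: [(13,1) (15,1) (15,5) (13,5)]

1. After x ≥ 13: [(13,1) (18,1) (17,19) (13,19)]
2. After x ≤ 15: [(13,1) (15,1) (15,19) (13,19)]
3. After y ≥ 0: [(13,1) (15,1) (15,19) (13,19)]
4. After y ≤ 5: [(13,5) (13,1) (15,1) (15,5)]
5. Canonical ring: [(13,1) (15,1) (15,5) (13,5)]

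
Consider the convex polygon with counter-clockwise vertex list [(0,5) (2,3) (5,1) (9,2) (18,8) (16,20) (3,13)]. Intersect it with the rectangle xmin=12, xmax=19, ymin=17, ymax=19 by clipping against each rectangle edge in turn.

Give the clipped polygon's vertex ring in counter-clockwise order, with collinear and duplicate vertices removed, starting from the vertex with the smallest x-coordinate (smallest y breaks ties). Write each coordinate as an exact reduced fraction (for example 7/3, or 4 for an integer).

1. After x ≥ 12: [(12,4) (18,8) (16,20) (12,232/13)]
2. After x ≤ 19: [(12,4) (18,8) (16,20) (12,232/13)]
3. After y ≥ 17: [(12,17) (33/2,17) (16,20) (12,232/13)]
4. After y ≤ 19: [(12,17) (33/2,17) (97/6,19) (99/7,19) (12,232/13)]
5. Canonical ring: [(12,17) (33/2,17) (97/6,19) (99/7,19) (12,232/13)]

Clipped polygon: [(12,17) (33/2,17) (97/6,19) (99/7,19) (12,232/13)]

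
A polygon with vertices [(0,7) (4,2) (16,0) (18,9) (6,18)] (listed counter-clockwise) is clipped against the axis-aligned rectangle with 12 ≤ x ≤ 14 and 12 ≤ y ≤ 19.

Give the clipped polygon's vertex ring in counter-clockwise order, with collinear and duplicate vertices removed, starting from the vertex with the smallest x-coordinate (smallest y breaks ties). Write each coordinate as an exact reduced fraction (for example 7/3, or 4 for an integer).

Clipped polygon: [(12,12) (14,12) (12,27/2)]

1. After x ≥ 12: [(12,2/3) (16,0) (18,9) (12,27/2)]
2. After x ≤ 14: [(12,2/3) (14,1/3) (14,12) (12,27/2)]
3. After y ≥ 12: [(12,12) (14,12) (14,12) (12,27/2)]
4. After y ≤ 19: [(12,12) (14,12) (14,12) (12,27/2)]
5. Canonical ring: [(12,12) (14,12) (12,27/2)]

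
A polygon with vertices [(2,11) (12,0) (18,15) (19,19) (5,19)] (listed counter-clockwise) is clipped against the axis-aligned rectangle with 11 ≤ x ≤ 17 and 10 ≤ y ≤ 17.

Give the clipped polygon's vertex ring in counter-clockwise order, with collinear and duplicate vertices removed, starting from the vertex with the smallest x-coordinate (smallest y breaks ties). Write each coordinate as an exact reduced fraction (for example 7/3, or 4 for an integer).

Clipped polygon: [(11,10) (16,10) (17,25/2) (17,17) (11,17)]

1. After x ≥ 11: [(11,11/10) (12,0) (18,15) (19,19) (11,19)]
2. After x ≤ 17: [(11,11/10) (12,0) (17,25/2) (17,19) (11,19)]
3. After y ≥ 10: [(11,10) (16,10) (17,25/2) (17,19) (11,19)]
4. After y ≤ 17: [(11,17) (11,10) (16,10) (17,25/2) (17,17)]
5. Canonical ring: [(11,10) (16,10) (17,25/2) (17,17) (11,17)]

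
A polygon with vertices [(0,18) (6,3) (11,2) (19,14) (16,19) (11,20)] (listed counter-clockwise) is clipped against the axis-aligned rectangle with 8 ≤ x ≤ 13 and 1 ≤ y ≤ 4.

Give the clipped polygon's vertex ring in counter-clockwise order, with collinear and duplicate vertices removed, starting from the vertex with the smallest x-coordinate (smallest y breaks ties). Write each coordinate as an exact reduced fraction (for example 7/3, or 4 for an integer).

1. After x ≥ 8: [(8,214/11) (8,13/5) (11,2) (19,14) (16,19) (11,20)]
2. After x ≤ 13: [(8,214/11) (8,13/5) (11,2) (13,5) (13,98/5) (11,20)]
3. After y ≥ 1: [(8,214/11) (8,13/5) (11,2) (13,5) (13,98/5) (11,20)]
4. After y ≤ 4: [(8,4) (8,13/5) (11,2) (37/3,4)]
5. Canonical ring: [(8,13/5) (11,2) (37/3,4) (8,4)]

Clipped polygon: [(8,13/5) (11,2) (37/3,4) (8,4)]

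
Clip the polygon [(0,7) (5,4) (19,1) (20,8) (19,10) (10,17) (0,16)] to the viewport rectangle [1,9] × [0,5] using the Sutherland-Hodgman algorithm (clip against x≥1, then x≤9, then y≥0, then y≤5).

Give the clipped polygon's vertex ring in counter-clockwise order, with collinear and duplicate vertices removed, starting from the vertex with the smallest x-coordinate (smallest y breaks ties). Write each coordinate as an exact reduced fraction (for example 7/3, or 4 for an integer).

1. After x ≥ 1: [(1,32/5) (5,4) (19,1) (20,8) (19,10) (10,17) (1,161/10)]
2. After x ≤ 9: [(1,32/5) (5,4) (9,22/7) (9,169/10) (1,161/10)]
3. After y ≥ 0: [(1,32/5) (5,4) (9,22/7) (9,169/10) (1,161/10)]
4. After y ≤ 5: [(10/3,5) (5,4) (9,22/7) (9,5)]
5. Canonical ring: [(10/3,5) (5,4) (9,22/7) (9,5)]

Clipped polygon: [(10/3,5) (5,4) (9,22/7) (9,5)]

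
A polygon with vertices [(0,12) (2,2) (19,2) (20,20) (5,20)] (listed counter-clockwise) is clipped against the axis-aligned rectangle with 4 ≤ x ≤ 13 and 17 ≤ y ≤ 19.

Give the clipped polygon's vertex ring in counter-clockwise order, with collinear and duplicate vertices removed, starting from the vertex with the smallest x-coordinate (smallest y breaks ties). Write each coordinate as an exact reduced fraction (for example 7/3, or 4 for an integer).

Clipped polygon: [(4,17) (13,17) (13,19) (35/8,19) (4,92/5)]

1. After x ≥ 4: [(4,92/5) (4,2) (19,2) (20,20) (5,20)]
2. After x ≤ 13: [(4,92/5) (4,2) (13,2) (13,20) (5,20)]
3. After y ≥ 17: [(4,92/5) (4,17) (13,17) (13,20) (5,20)]
4. After y ≤ 19: [(35/8,19) (4,92/5) (4,17) (13,17) (13,19)]
5. Canonical ring: [(4,17) (13,17) (13,19) (35/8,19) (4,92/5)]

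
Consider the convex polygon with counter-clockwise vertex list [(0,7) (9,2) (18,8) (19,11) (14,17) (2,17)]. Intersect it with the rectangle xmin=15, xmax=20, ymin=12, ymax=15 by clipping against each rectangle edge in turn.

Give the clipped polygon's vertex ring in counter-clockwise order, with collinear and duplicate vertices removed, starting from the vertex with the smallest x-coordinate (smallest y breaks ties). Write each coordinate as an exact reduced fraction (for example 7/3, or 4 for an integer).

1. After x ≥ 15: [(15,6) (18,8) (19,11) (15,79/5)]
2. After x ≤ 20: [(15,6) (18,8) (19,11) (15,79/5)]
3. After y ≥ 12: [(15,12) (109/6,12) (15,79/5)]
4. After y ≤ 15: [(15,15) (15,12) (109/6,12) (47/3,15)]
5. Canonical ring: [(15,12) (109/6,12) (47/3,15) (15,15)]

Clipped polygon: [(15,12) (109/6,12) (47/3,15) (15,15)]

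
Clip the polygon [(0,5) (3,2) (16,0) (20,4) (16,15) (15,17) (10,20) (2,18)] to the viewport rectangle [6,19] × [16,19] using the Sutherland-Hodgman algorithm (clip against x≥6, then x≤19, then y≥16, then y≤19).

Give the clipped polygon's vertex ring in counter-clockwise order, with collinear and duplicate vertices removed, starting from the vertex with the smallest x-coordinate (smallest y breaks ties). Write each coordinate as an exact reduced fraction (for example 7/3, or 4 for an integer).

Clipped polygon: [(6,16) (31/2,16) (15,17) (35/3,19) (6,19)]

1. After x ≥ 6: [(6,20/13) (16,0) (20,4) (16,15) (15,17) (10,20) (6,19)]
2. After x ≤ 19: [(6,20/13) (16,0) (19,3) (19,27/4) (16,15) (15,17) (10,20) (6,19)]
3. After y ≥ 16: [(6,16) (31/2,16) (15,17) (10,20) (6,19)]
4. After y ≤ 19: [(6,16) (31/2,16) (15,17) (35/3,19) (6,19) (6,19)]
5. Canonical ring: [(6,16) (31/2,16) (15,17) (35/3,19) (6,19)]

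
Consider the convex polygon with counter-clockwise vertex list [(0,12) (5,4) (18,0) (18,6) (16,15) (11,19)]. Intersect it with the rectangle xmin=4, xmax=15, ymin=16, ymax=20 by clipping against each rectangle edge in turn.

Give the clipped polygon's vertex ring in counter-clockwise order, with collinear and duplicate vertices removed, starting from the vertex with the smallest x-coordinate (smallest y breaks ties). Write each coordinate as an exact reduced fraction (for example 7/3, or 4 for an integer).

Clipped polygon: [(44/7,16) (59/4,16) (11,19)]

1. After x ≥ 4: [(4,160/11) (4,28/5) (5,4) (18,0) (18,6) (16,15) (11,19)]
2. After x ≤ 15: [(4,160/11) (4,28/5) (5,4) (15,12/13) (15,79/5) (11,19)]
3. After y ≥ 16: [(44/7,16) (59/4,16) (11,19)]
4. After y ≤ 20: [(44/7,16) (59/4,16) (11,19)]
5. Canonical ring: [(44/7,16) (59/4,16) (11,19)]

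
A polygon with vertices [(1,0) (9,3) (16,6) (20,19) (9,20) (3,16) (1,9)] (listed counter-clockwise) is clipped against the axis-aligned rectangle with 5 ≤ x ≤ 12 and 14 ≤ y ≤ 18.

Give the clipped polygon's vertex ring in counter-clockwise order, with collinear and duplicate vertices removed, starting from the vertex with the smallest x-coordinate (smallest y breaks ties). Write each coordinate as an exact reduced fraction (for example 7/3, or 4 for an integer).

1. After x ≥ 5: [(5,3/2) (9,3) (16,6) (20,19) (9,20) (5,52/3)]
2. After x ≤ 12: [(5,3/2) (9,3) (12,30/7) (12,217/11) (9,20) (5,52/3)]
3. After y ≥ 14: [(5,14) (12,14) (12,217/11) (9,20) (5,52/3)]
4. After y ≤ 18: [(5,14) (12,14) (12,18) (6,18) (5,52/3)]
5. Canonical ring: [(5,14) (12,14) (12,18) (6,18) (5,52/3)]

Clipped polygon: [(5,14) (12,14) (12,18) (6,18) (5,52/3)]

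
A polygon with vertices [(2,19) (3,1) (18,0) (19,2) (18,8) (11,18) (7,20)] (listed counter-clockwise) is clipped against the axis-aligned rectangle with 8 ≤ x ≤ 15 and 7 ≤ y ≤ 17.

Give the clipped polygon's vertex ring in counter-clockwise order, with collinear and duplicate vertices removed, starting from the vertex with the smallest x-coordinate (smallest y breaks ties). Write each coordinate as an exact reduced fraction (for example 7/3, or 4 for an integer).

Clipped polygon: [(8,7) (15,7) (15,86/7) (117/10,17) (8,17)]

1. After x ≥ 8: [(8,2/3) (18,0) (19,2) (18,8) (11,18) (8,39/2)]
2. After x ≤ 15: [(8,2/3) (15,1/5) (15,86/7) (11,18) (8,39/2)]
3. After y ≥ 7: [(8,7) (15,7) (15,86/7) (11,18) (8,39/2)]
4. After y ≤ 17: [(8,17) (8,7) (15,7) (15,86/7) (117/10,17)]
5. Canonical ring: [(8,7) (15,7) (15,86/7) (117/10,17) (8,17)]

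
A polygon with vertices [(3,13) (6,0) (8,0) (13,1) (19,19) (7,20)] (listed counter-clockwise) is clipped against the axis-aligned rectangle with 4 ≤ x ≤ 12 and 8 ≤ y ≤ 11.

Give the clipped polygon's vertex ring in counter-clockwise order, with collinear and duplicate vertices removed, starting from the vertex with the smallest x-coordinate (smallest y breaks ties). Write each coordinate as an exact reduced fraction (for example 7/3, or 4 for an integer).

1. After x ≥ 4: [(4,59/4) (4,26/3) (6,0) (8,0) (13,1) (19,19) (7,20)]
2. After x ≤ 12: [(4,59/4) (4,26/3) (6,0) (8,0) (12,4/5) (12,235/12) (7,20)]
3. After y ≥ 8: [(4,59/4) (4,26/3) (54/13,8) (12,8) (12,235/12) (7,20)]
4. After y ≤ 11: [(4,11) (4,26/3) (54/13,8) (12,8) (12,11)]
5. Canonical ring: [(4,26/3) (54/13,8) (12,8) (12,11) (4,11)]

Clipped polygon: [(4,26/3) (54/13,8) (12,8) (12,11) (4,11)]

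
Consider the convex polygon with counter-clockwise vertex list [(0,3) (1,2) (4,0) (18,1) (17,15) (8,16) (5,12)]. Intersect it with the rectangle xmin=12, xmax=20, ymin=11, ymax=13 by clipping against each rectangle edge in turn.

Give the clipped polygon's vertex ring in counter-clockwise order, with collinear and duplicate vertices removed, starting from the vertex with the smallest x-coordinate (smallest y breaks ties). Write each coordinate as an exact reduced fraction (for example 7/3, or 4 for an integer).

Clipped polygon: [(12,11) (121/7,11) (120/7,13) (12,13)]

1. After x ≥ 12: [(12,4/7) (18,1) (17,15) (12,140/9)]
2. After x ≤ 20: [(12,4/7) (18,1) (17,15) (12,140/9)]
3. After y ≥ 11: [(12,11) (121/7,11) (17,15) (12,140/9)]
4. After y ≤ 13: [(12,13) (12,11) (121/7,11) (120/7,13)]
5. Canonical ring: [(12,11) (121/7,11) (120/7,13) (12,13)]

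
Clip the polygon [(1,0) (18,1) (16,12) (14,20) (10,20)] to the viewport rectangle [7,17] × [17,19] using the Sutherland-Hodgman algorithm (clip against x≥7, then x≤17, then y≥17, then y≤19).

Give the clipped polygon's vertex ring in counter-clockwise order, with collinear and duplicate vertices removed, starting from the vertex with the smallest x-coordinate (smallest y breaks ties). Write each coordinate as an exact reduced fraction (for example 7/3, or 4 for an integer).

1. After x ≥ 7: [(7,40/3) (7,6/17) (18,1) (16,12) (14,20) (10,20)]
2. After x ≤ 17: [(7,40/3) (7,6/17) (17,16/17) (17,13/2) (16,12) (14,20) (10,20)]
3. After y ≥ 17: [(173/20,17) (59/4,17) (14,20) (10,20)]
4. After y ≤ 19: [(191/20,19) (173/20,17) (59/4,17) (57/4,19)]
5. Canonical ring: [(173/20,17) (59/4,17) (57/4,19) (191/20,19)]

Clipped polygon: [(173/20,17) (59/4,17) (57/4,19) (191/20,19)]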